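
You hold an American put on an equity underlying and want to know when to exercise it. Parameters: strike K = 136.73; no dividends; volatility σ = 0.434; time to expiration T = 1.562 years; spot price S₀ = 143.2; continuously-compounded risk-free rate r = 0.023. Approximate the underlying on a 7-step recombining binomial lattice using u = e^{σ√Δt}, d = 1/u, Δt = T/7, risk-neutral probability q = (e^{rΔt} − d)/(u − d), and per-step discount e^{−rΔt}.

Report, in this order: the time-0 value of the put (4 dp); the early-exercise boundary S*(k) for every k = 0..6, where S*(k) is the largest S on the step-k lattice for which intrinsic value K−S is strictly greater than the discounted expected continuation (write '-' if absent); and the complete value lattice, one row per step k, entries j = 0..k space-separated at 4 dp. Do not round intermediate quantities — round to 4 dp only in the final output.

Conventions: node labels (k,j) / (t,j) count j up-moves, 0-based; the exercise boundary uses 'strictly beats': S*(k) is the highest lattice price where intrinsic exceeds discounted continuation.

Δt=0.22314  u=1.22754  d=0.81464  q=0.46139  discount=0.99488
step 7 (expiry): payoffs max(K−S,0) = 102.6350 85.3537 59.3132 20.0740 0.0000 0.0000 0.0000 0.0000
step 6: (k=6,j=0): S=41.8531, K−S=94.8769, hold=94.1770 ⇒ V=94.8769 exercise | (k=6,j=1): S=63.0666, K−S=73.6634, hold=72.9635 ⇒ V=73.6634 exercise | (k=6,j=2): S=95.0323, K−S=41.6977, hold=40.9978 ⇒ V=41.6977 exercise | (k=6,j=3): S=143.2000, K−S=0.0000, hold=10.7568 ⇒ V=10.7568 continue | (k=6,j=4): S=215.7819, K−S=0.0000, hold=0.0000 ⇒ V=0.0000 continue | (k=6,j=5): S=325.1524, K−S=0.0000, hold=0.0000 ⇒ V=0.0000 continue | (k=6,j=6): S=489.9580, K−S=0.0000, hold=0.0000 ⇒ V=0.0000 continue  boundary S*=95.0323
step 5: (k=5,j=0): S=51.3763, K−S=85.3537, hold=84.6537 ⇒ V=85.3537 exercise | (k=5,j=1): S=77.4168, K−S=59.3132, hold=58.6133 ⇒ V=59.3132 exercise | (k=5,j=2): S=116.6560, K−S=20.0740, hold=27.2816 ⇒ V=27.2816 continue | (k=5,j=3): S=175.7839, K−S=0.0000, hold=5.7641 ⇒ V=5.7641 continue | (k=5,j=4): S=264.8811, K−S=0.0000, hold=0.0000 ⇒ V=0.0000 continue | (k=5,j=5): S=399.1378, K−S=0.0000, hold=0.0000 ⇒ V=0.0000 continue  boundary S*=77.4168
step 4: (k=4,j=0): S=63.0666, K−S=73.6634, hold=72.9635 ⇒ V=73.6634 exercise | (k=4,j=1): S=95.0323, K−S=41.6977, hold=44.3063 ⇒ V=44.3063 continue | (k=4,j=2): S=143.2000, K−S=0.0000, hold=17.2649 ⇒ V=17.2649 continue | (k=4,j=3): S=215.7819, K−S=0.0000, hold=3.0887 ⇒ V=3.0887 continue | (k=4,j=4): S=325.1524, K−S=0.0000, hold=0.0000 ⇒ V=0.0000 continue  boundary S*=63.0666
step 3: (k=3,j=0): S=77.4168, K−S=59.3132, hold=59.8107 ⇒ V=59.8107 continue | (k=3,j=1): S=116.6560, K−S=20.0740, hold=31.6668 ⇒ V=31.6668 continue | (k=3,j=2): S=175.7839, K−S=0.0000, hold=10.6693 ⇒ V=10.6693 continue | (k=3,j=3): S=264.8811, K−S=0.0000, hold=1.6551 ⇒ V=1.6551 continue  boundary S*=-
step 2: (k=2,j=0): S=95.0323, K−S=41.6977, hold=46.5857 ⇒ V=46.5857 continue | (k=2,j=1): S=143.2000, K−S=0.0000, hold=21.8663 ⇒ V=21.8663 continue | (k=2,j=2): S=215.7819, K−S=0.0000, hold=6.4769 ⇒ V=6.4769 continue  boundary S*=-
step 1: (k=1,j=0): S=116.6560, K−S=20.0740, hold=35.0004 ⇒ V=35.0004 continue | (k=1,j=1): S=175.7839, K−S=0.0000, hold=14.6902 ⇒ V=14.6902 continue  boundary S*=-
step 0: (k=0,j=0): S=143.2000, K−S=0.0000, hold=25.4983 ⇒ V=25.4983 continue  boundary S*=-

price = 25.4983
boundary = - - - - 63.0666 77.4168 95.0323
tree:
25.4983
35.0004 14.6902
46.5857 21.8663 6.4769
59.8107 31.6668 10.6693 1.6551
73.6634 44.3063 17.2649 3.0887 0.0000
85.3537 59.3132 27.2816 5.7641 0.0000 0.0000
94.8769 73.6634 41.6977 10.7568 0.0000 0.0000 0.0000
102.6350 85.3537 59.3132 20.0740 0.0000 0.0000 0.0000 0.0000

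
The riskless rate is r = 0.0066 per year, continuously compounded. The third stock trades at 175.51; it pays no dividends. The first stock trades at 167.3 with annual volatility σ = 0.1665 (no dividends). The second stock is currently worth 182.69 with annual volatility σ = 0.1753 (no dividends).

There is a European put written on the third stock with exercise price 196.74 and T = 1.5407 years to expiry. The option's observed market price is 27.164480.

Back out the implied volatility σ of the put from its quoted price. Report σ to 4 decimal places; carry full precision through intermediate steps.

sigma = 0.1718

At σ = 0.1718 the Black–Scholes value reproduces the quote:
σ√T = 0.1718·√1.5407 = 0.213247
d₁ = (ln(S/K) + (r+σ²/2)T) / (σ√T) = (ln(175.51/196.74) + (0.0066+0.1718²/2)·1.5407) / 0.213247 = (-0.114187 + 0.032906) / 0.213247 = -0.381161
d₂ = d₁ − σ√T = -0.381161 − 0.213247 = -0.594408
e^{−rT} = 0.989883
N(−d₁) = 0.648458,  N(−d₂) = 0.723880
V = K·e^{−rT}·N(−d₂) − S·N(−d₁) = 140.975378 − 113.810898 = 27.164480 (equal to the quote); since ∂V/∂σ > 0 for all σ, the implied volatility is unique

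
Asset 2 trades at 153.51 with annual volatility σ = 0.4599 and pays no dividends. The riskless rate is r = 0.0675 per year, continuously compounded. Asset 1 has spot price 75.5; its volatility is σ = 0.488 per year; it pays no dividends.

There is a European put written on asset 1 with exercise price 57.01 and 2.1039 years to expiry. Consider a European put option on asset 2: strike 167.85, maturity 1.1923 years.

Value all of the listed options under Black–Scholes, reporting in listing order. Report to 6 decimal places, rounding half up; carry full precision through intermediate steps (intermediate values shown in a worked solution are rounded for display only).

price(asset 1 put K=57.01) = 7.084241
price(asset 2 put K=167.85) = 31.253820

[asset 1 put K=57.01]
σ√T = 0.488·√2.1039 = 0.707836
d₁ = (ln(S/K) + (r+σ²/2)T) / (σ√T) = (ln(75.5/57.01) + (0.0675+0.488²/2)·2.1039) / 0.707836 = (0.280906 + 0.392529) / 0.707836 = 0.951400
d₂ = d₁ − σ√T = 0.951400 − 0.707836 = 0.243565
e^{−rT} = 0.867610
N(−d₁) = 0.170701,  N(−d₂) = 0.403784
price = K·e^{−rT}·N(−d₂) − S·N(−d₁) = 19.972141 − 12.887900 = 7.084241
[asset 2 put K=167.85]
σ√T = 0.4599·√1.1923 = 0.502176
d₁ = (ln(S/K) + (r+σ²/2)T) / (σ√T) = (ln(153.51/167.85) + (0.0675+0.4599²/2)·1.1923) / 0.502176 = (-0.089305 + 0.206571) / 0.502176 = 0.233515
d₂ = d₁ − σ√T = 0.233515 − 0.502176 = -0.268661
e^{−rT} = 0.922673
N(−d₁) = 0.407681,  N(−d₂) = 0.605905
price = K·e^{−rT}·N(−d₂) − S·N(−d₁) = 93.836888 − 62.583068 = 31.253820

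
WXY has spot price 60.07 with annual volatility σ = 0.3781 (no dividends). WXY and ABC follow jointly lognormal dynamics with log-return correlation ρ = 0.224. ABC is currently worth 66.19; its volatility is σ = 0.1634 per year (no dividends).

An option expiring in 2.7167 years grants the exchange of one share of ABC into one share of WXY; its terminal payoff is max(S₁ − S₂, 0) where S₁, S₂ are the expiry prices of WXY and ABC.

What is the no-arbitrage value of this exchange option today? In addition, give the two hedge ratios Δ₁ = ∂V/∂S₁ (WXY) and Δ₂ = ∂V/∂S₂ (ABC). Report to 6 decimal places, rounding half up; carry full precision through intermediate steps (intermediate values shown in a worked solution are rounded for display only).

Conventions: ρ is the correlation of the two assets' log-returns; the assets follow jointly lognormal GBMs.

exchange price = 12.515153
Δ1 = 0.561320
Δ2 = -0.320341

σ_eff = √(σ₁² + σ₂² − 2ρσ₁σ₂) = √(0.3781² + 0.1634² − 2·0.224·0.3781·0.1634) = 0.376804
d₁ = (ln(S₁/S₂) + (q₂ − q₁ + σ_eff²/2)T) / (σ_eff√T) = (ln(60.07/66.19) + (0.0 − 0.0 + 0.070991)·2.7167) / 0.621064 = 0.154318
d₂ = d₁ − σ_eff√T = 0.154318 − 0.621064 = -0.466746
N(d₁) = 0.561320,  N(d₂) = 0.320341
V = S₁·e^{−q₁T}·N(d₁) − S₂·e^{−q₂T}·N(d₂) = 33.718515 − 21.203363 = 12.515153
Key observation: r never enters — measured in units of ABC, the claim is a call on S₁/S₂ struck at 1, so only the dividend yields and σ_eff matter.
Δ₁ = e^{−q₁T}·N(d₁) = 0.561320;  Δ₂ = −e^{−q₂T}·N(d₂) = -0.320341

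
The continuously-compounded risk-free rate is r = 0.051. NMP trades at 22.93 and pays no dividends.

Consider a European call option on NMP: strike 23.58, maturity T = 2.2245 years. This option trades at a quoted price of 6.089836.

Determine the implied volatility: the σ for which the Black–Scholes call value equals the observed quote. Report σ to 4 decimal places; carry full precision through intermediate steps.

sigma = 0.3953

At σ = 0.3953 the Black–Scholes value reproduces the quote:
σ√T = 0.3953·√2.2245 = 0.589580
d₁ = (ln(S/K) + (r+σ²/2)T) / (σ√T) = (ln(22.93/23.58) + (0.051+0.3953²/2)·2.2245) / 0.589580 = (-0.027953 + 0.287252) / 0.589580 = 0.439803
d₂ = d₁ − σ√T = 0.439803 − 0.589580 = -0.149777
e^{−rT} = 0.892749
N(d₁) = 0.669960,  N(d₂) = 0.440470
V = S·N(d₁) − K·e^{−rT}·N(d₂) = 15.362185 − 9.272349 = 6.089836 (the observed quote) — the price is monotone increasing in volatility, hence this σ is the only solution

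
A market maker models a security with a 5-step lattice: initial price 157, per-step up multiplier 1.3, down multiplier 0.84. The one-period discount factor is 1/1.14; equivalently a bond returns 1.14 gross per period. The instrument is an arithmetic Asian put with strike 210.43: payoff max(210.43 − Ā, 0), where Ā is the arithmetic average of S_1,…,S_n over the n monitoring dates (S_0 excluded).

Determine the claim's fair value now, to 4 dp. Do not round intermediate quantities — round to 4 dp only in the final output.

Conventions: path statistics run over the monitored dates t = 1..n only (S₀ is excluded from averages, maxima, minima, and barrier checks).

price = 9.2591

No-arbitrage gives p* = (R−d)/(u−d) = 0.6522: enumerate every path, weight its payoff by its p*-probability, and discount by R^5.
Enumerate all 2^5 = 32 price paths (U = up ×1.3, D = down ×0.84); each path with k up-moves has probability p*^k·(1−p*)^(5−k).
DDDDD: Ā=95.9078, payoff=114.5222, prob=0.005091
UDDDD: Ā=148.4287, payoff=62.0013, prob=0.009546
DUDDD: Ā=133.9847, payoff=76.4453, prob=0.009546
UUDDD: Ā=207.3572, payoff=3.0728, prob=0.017898
DDUDD: Ā=121.8517, payoff=88.5783, prob=0.009546
UDUDD: Ā=188.5800, payoff=21.8500, prob=0.017898
DUUDD: Ā=174.1360, payoff=36.2940, prob=0.017898
UUUDD: Ā=269.4963, payoff=0.0000, prob=0.033559
DDDUD: Ā=111.6600, payoff=98.7700, prob=0.009546
UDDUD: Ā=172.8072, payoff=37.6228, prob=0.017898
DUDUD: Ā=158.3632, payoff=52.0668, prob=0.017898
UUDUD: Ā=245.0859, payoff=0.0000, prob=0.033559
DDUUD: Ā=146.2302, payoff=64.1998, prob=0.017898
UDUUD: Ā=226.3087, payoff=0.0000, prob=0.033559
DUUUD: Ā=211.8647, payoff=0.0000, prob=0.033559
UUUUD: Ā=327.8858, payoff=0.0000, prob=0.062924
DDDDU: Ā=103.0990, payoff=107.3310, prob=0.009546
UDDDU: Ā=159.5580, payoff=50.8720, prob=0.017898
DUDDU: Ā=145.1140, payoff=65.3160, prob=0.017898
UUDDU: Ā=224.5812, payoff=0.0000, prob=0.033559
DDUDU: Ā=132.9810, payoff=77.4490, prob=0.017898
UDUDU: Ā=205.8040, payoff=4.6260, prob=0.033559
DUUDU: Ā=191.3600, payoff=19.0700, prob=0.033559
UUUDU: Ā=296.1524, payoff=0.0000, prob=0.062924
DDDUU: Ā=122.7894, payoff=87.6406, prob=0.017898
UDDUU: Ā=190.0311, payoff=20.3989, prob=0.033559
DUDUU: Ā=175.5871, payoff=34.8429, prob=0.033559
UUDUU: Ā=271.7420, payoff=0.0000, prob=0.062924
DDUUU: Ā=163.4542, payoff=46.9758, prob=0.033559
UDUUU: Ā=252.9648, payoff=0.0000, prob=0.062924
DUUUU: Ā=238.5208, payoff=0.0000, prob=0.062924
UUUUU: Ā=369.1393, payoff=0.0000, prob=0.117982
Price = Σ prob·payoff / R^5 = 17.827615 / 1.925415 = 9.2591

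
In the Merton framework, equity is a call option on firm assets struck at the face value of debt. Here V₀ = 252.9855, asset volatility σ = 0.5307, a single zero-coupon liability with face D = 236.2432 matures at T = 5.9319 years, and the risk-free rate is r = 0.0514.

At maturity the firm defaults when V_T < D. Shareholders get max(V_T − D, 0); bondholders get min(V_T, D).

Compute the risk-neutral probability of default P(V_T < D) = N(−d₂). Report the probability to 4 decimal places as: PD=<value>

Apply the equity-as-call identities (strike 236.2432, horizon 5.9319 years):
d₁ = [ln(V₀/D) + (r + σ²/2)T] / (σ√T)
   = [ln(252.9855/236.2432) + (0.0514 + 0.5·0.5307²)·5.9319] / (0.5307·√5.9319)
   = [0.068470 + 1.140237] / 1.292546 = 0.935137
d₂ = d₁ − σ√T = 0.935137 − 1.292546 = -0.357409
risk-neutral PD = N(−d₂) = N(0.357409) = 0.639607

PD=0.6396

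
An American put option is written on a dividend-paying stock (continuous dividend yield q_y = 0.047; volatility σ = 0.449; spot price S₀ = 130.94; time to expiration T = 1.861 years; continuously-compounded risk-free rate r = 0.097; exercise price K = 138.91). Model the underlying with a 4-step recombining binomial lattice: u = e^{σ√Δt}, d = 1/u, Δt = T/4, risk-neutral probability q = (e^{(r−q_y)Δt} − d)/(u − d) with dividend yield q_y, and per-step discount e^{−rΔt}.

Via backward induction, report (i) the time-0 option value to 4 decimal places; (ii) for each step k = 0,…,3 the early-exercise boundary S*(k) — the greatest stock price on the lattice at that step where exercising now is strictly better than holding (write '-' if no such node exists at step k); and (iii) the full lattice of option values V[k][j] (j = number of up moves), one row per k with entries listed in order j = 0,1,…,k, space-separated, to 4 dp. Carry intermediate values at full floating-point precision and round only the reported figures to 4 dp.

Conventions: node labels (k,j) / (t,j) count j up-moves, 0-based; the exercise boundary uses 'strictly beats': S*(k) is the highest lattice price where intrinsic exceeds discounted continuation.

price = 29.1433
boundary = - - 70.9674 96.3974
tree:
29.1433
45.4029 13.1110
67.9426 23.6782 2.1089
86.6641 42.5126 4.0997 0.0000
100.4468 67.9426 7.9700 0.0000 0.0000

params: Δt=0.46525 u=1.35833 d=0.73620 q=0.46186 e^(-rΔt)=0.95587
t_4 payoffs: 100.4468 67.9426 7.9700 0.0000 0.0000
t_3: node(3,0) S=52.2459 payoff=86.6641 vs cont=81.6646 → 86.6641 [stop]  node(3,1) S=96.3974 payoff=42.5126 vs cont=38.4680 → 42.5126 [stop]  node(3,2) S=177.8603 payoff=0.0000 vs cont=4.0997 → 4.0997 [wait]  node(3,3) S=328.1654 payoff=0.0000 vs cont=0.0000 → 0.0000 [wait]  ⇒ S*(3)=96.3974
t_2: node(2,0) S=70.9674 payoff=67.9426 vs cont=63.3481 → 67.9426 [stop]  node(2,1) S=130.9400 payoff=7.9700 vs cont=23.6782 → 23.6782 [wait]  node(2,2) S=241.5939 payoff=0.0000 vs cont=2.1089 → 2.1089 [wait]  ⇒ S*(2)=70.9674
t_1: node(1,0) S=96.3974 payoff=42.5126 vs cont=45.4029 → 45.4029 [wait]  node(1,1) S=177.8603 payoff=0.0000 vs cont=13.1110 → 13.1110 [wait]  ⇒ S*(1)=-
t_0: node(0,0) S=130.9400 payoff=7.9700 vs cont=29.1433 → 29.1433 [wait]  ⇒ S*(0)=-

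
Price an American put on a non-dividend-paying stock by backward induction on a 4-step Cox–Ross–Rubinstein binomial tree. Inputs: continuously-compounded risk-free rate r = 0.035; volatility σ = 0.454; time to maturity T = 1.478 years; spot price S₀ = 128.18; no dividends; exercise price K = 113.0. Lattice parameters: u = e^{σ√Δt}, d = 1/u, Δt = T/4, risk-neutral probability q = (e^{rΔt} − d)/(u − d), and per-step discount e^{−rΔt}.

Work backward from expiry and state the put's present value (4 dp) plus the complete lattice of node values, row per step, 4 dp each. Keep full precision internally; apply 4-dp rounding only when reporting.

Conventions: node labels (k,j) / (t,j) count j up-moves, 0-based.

Δt=0.36950  u=1.31781  d=0.75884  q=0.45473  discount=0.98715
step 4 (expiry): payoffs max(K−S,0) = 70.4979 39.1900 0.0000 0.0000 0.0000
k=3: (k=3,j=0): S=56.0096, K−S=56.9904, hold=55.5384 ⇒ V=56.9904 exercise | (k=3,j=1): S=97.2675, K−S=15.7325, hold=21.0946 ⇒ V=21.0946 continue | (k=3,j=2): S=168.9168, K−S=0.0000, hold=0.0000 ⇒ V=0.0000 continue | (k=3,j=3): S=293.3445, K−S=0.0000, hold=0.0000 ⇒ V=0.0000 continue
k=2: (k=2,j=0): S=73.8100, K−S=39.1900, hold=40.1450 ⇒ V=40.1450 continue | (k=2,j=1): S=128.1800, K−S=0.0000, hold=11.3545 ⇒ V=11.3545 continue | (k=2,j=2): S=222.6001, K−S=0.0000, hold=0.0000 ⇒ V=0.0000 continue
k=1: (k=1,j=0): S=97.2675, K−S=15.7325, hold=26.7056 ⇒ V=26.7056 continue | (k=1,j=1): S=168.9168, K−S=0.0000, hold=6.1117 ⇒ V=6.1117 continue
k=0: (k=0,j=0): S=128.1800, K−S=0.0000, hold=17.1181 ⇒ V=17.1181 continue

price = 17.1181
tree:
17.1181
26.7056 6.1117
40.1450 11.3545 0.0000
56.9904 21.0946 0.0000 0.0000
70.4979 39.1900 0.0000 0.0000 0.0000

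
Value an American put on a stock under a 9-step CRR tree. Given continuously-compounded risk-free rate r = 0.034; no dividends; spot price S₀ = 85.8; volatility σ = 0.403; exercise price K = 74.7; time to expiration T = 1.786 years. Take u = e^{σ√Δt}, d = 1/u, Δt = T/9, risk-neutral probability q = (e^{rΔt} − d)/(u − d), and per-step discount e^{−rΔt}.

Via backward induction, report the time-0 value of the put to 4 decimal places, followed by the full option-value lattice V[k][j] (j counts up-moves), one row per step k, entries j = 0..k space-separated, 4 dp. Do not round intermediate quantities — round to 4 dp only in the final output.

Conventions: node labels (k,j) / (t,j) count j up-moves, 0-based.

Δt=0.19844  u=1.19665  d=0.83567  q=0.47399  discount=0.99328
step 9 (expiry): payoffs max(K−S,0) = 57.6475 50.2814 39.7333 24.6289 2.9998 0.0000 0.0000 0.0000 0.0000 0.0000
k=8: (k=8,j=0): S=20.4058, K−S=54.2942, hold=53.7919 ⇒ V=54.2942 exercise | (k=8,j=1): S=29.2205, K−S=45.4795, hold=44.9772 ⇒ V=45.4795 exercise | (k=8,j=2): S=41.8428, K−S=32.8572, hold=32.3549 ⇒ V=32.8572 exercise | (k=8,j=3): S=59.9175, K−S=14.7825, hold=14.2801 ⇒ V=14.7825 exercise | (k=8,j=4): S=85.8000, K−S=0.0000, hold=1.5673 ⇒ V=1.5673 continue | (k=8,j=5): S=122.8628, K−S=0.0000, hold=0.0000 ⇒ V=0.0000 continue | (k=8,j=6): S=175.9357, K−S=0.0000, hold=0.0000 ⇒ V=0.0000 continue | (k=8,j=7): S=251.9342, K−S=0.0000, hold=0.0000 ⇒ V=0.0000 continue | (k=8,j=8): S=360.7617, K−S=0.0000, hold=0.0000 ⇒ V=0.0000 continue
k=7: (k=7,j=0): S=24.4186, K−S=50.2814, hold=49.7791 ⇒ V=50.2814 exercise | (k=7,j=1): S=34.9667, K−S=39.7333, hold=39.2310 ⇒ V=39.7333 exercise | (k=7,j=2): S=50.0711, K−S=24.6289, hold=24.1266 ⇒ V=24.6289 exercise | (k=7,j=3): S=71.7002, K−S=2.9998, hold=8.4613 ⇒ V=8.4613 continue | (k=7,j=4): S=102.6725, K−S=0.0000, hold=0.8189 ⇒ V=0.8189 continue | (k=7,j=5): S=147.0237, K−S=0.0000, hold=0.0000 ⇒ V=0.0000 continue | (k=7,j=6): S=210.5332, K−S=0.0000, hold=0.0000 ⇒ V=0.0000 continue | (k=7,j=7): S=301.4767, K−S=0.0000, hold=0.0000 ⇒ V=0.0000 continue
k=6: (k=6,j=0): S=29.2205, K−S=45.4795, hold=44.9772 ⇒ V=45.4795 exercise | (k=6,j=1): S=41.8428, K−S=32.8572, hold=32.3549 ⇒ V=32.8572 exercise | (k=6,j=2): S=59.9175, K−S=14.7825, hold=16.8515 ⇒ V=16.8515 continue | (k=6,j=3): S=85.8000, K−S=0.0000, hold=4.8063 ⇒ V=4.8063 continue | (k=6,j=4): S=122.8628, K−S=0.0000, hold=0.4278 ⇒ V=0.4278 continue | (k=6,j=5): S=175.9357, K−S=0.0000, hold=0.0000 ⇒ V=0.0000 continue | (k=6,j=6): S=251.9342, K−S=0.0000, hold=0.0000 ⇒ V=0.0000 continue
k=5: (k=5,j=0): S=34.9667, K−S=39.7333, hold=39.2310 ⇒ V=39.7333 exercise | (k=5,j=1): S=50.0711, K−S=24.6289, hold=25.1007 ⇒ V=25.1007 continue | (k=5,j=2): S=71.7002, K−S=2.9998, hold=11.0672 ⇒ V=11.0672 continue | (k=5,j=3): S=102.6725, K−S=0.0000, hold=2.7126 ⇒ V=2.7126 continue | (k=5,j=4): S=147.0237, K−S=0.0000, hold=0.2235 ⇒ V=0.2235 continue | (k=5,j=5): S=210.5332, K−S=0.0000, hold=0.0000 ⇒ V=0.0000 continue
k=4: (k=4,j=0): S=41.8428, K−S=32.8572, hold=32.5770 ⇒ V=32.8572 exercise | (k=4,j=1): S=59.9175, K−S=14.7825, hold=18.3248 ⇒ V=18.3248 continue | (k=4,j=2): S=85.8000, K−S=0.0000, hold=7.0594 ⇒ V=7.0594 continue | (k=4,j=3): S=122.8628, K−S=0.0000, hold=1.5225 ⇒ V=1.5225 continue | (k=4,j=4): S=175.9357, K−S=0.0000, hold=0.1168 ⇒ V=0.1168 continue
k=3: (k=3,j=0): S=50.0711, K−S=24.6289, hold=25.7943 ⇒ V=25.7943 continue | (k=3,j=1): S=71.7002, K−S=2.9998, hold=12.8978 ⇒ V=12.8978 continue | (k=3,j=2): S=102.6725, K−S=0.0000, hold=4.4051 ⇒ V=4.4051 continue | (k=3,j=3): S=147.0237, K−S=0.0000, hold=0.8504 ⇒ V=0.8504 continue
k=2: (k=2,j=0): S=59.9175, K−S=14.7825, hold=19.5491 ⇒ V=19.5491 continue | (k=2,j=1): S=85.8000, K−S=0.0000, hold=8.8126 ⇒ V=8.8126 continue | (k=2,j=2): S=122.8628, K−S=0.0000, hold=2.7019 ⇒ V=2.7019 continue
k=1: (k=1,j=0): S=71.7002, K−S=2.9998, hold=14.3629 ⇒ V=14.3629 continue | (k=1,j=1): S=102.6725, K−S=0.0000, hold=5.8764 ⇒ V=5.8764 continue
k=0: (k=0,j=0): S=85.8000, K−S=0.0000, hold=10.2708 ⇒ V=10.2708 continue

price = 10.2708
tree:
10.2708
14.3629 5.8764
19.5491 8.8126 2.7019
25.7943 12.8978 4.4051 0.8504
32.8572 18.3248 7.0594 1.5225 0.1168
39.7333 25.1007 11.0672 2.7126 0.2235 0.0000
45.4795 32.8572 16.8515 4.8063 0.4278 0.0000 0.0000
50.2814 39.7333 24.6289 8.4613 0.8189 0.0000 0.0000 0.0000
54.2942 45.4795 32.8572 14.7825 1.5673 0.0000 0.0000 0.0000 0.0000
57.6475 50.2814 39.7333 24.6289 2.9998 0.0000 0.0000 0.0000 0.0000 0.0000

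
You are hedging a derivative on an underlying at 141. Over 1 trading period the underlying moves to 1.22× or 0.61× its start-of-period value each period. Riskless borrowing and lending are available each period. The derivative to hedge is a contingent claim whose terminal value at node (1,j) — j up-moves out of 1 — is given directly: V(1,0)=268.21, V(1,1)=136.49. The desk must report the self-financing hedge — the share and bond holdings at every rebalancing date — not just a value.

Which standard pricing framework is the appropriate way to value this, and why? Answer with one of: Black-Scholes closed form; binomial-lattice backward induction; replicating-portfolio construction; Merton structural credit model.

Key observation: the mandate to exhibit the hedge at every date and state singles out the replicating-portfolio construction on the 1-period tree with factors 1.22 and 0.61 from 141.

framework: replicating-portfolio construction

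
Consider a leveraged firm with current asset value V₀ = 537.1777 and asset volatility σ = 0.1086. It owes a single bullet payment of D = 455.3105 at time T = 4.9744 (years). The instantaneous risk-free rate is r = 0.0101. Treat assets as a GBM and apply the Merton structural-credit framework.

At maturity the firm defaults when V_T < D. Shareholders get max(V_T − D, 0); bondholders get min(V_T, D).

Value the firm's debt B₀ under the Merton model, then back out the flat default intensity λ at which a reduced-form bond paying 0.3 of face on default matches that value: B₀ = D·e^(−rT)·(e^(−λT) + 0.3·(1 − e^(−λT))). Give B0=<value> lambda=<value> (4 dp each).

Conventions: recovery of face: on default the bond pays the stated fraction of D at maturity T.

B0=421.1068 lambda=0.0080

With assets at 537.1777 and a single debt payment of 455.3105 at 4.9744 years:
d₁ = [ln(V₀/D) + (r + σ²/2)T] / (σ√T)
   = [ln(537.1777/455.3105) + (0.0101 + 0.5·0.1086²)·4.9744] / (0.1086·√4.9744)
   = [0.165349 + 0.079575] / 0.242215 = 1.011189
d₂ = d₁ − σ√T = 1.011189 − 0.242215 = 0.768975
N(d₁) = 0.844037,  N(d₂) = 0.779046,  e^(−rT) = 0.951000
E₀ = V₀·N(d₁) − D·e^(−rT)·N(d₂)
   = 537.1777·0.844037 − 455.3105·0.951000·0.779046 = 116.070895
B₀ = V₀ − E₀ = 537.1777 − 116.070895 = 421.106805
e^(−λT) = (B₀·e^(rT)/D − 0.3)/(1 − 0.3) = (421.1068·1.051525/455.3105 − 0.3)/0.7 = 0.96076086
λ = −ln(0.96076086)/4.9744 = 0.008047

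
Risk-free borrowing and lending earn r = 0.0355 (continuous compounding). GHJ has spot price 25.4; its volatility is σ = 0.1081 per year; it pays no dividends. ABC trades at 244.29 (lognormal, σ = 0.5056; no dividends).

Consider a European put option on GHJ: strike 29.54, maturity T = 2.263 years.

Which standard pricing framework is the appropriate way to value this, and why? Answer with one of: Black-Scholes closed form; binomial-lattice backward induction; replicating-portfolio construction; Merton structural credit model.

Key observation: with GHJ following a GBM at constant σ and r, the European put struck at 29.54 prices in closed form — nothing here needs a stepwise model or a balance sheet.

framework: Black-Scholes closed form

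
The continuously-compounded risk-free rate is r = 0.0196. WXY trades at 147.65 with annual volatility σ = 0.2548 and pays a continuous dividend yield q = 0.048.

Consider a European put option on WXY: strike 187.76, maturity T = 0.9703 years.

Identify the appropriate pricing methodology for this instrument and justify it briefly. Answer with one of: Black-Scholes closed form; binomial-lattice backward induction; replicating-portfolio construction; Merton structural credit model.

Key observation: a European-exercise option on WXY struck at 187.76 — a GBM underlying with constant parameters — admits an analytic price: the data contain no early exercise, no discrete tree, no debt structure.

framework: Black-Scholes closed form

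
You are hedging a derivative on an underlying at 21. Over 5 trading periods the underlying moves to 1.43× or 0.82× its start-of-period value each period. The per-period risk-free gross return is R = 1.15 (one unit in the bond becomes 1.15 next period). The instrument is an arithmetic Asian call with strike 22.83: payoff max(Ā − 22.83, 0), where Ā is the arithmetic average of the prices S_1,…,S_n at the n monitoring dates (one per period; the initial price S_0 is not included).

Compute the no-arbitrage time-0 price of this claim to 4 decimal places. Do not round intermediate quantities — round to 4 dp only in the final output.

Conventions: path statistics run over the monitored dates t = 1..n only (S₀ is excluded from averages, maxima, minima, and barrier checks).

price = 5.5268

With p* = (R−d)/(u−d) = 0.5410, sum probability × payoff across the paths and divide by R^5.
Enumerate all 2^5 = 32 price paths (U = up ×1.43, D = down ×0.82); each path with k up-moves has probability p*^k·(1−p*)^(5−k).
DDDDD: Ā=12.0398, payoff=0.0000, prob=0.020377
UDDDD: Ā=20.9963, payoff=0.0000, prob=0.024016
DUDDD: Ā=18.4343, payoff=0.0000, prob=0.024016
UUDDD: Ā=32.1476, payoff=9.3176, prob=0.028304
DDUDD: Ā=16.3335, payoff=0.0000, prob=0.024016
UDUDD: Ā=28.4840, payoff=5.6540, prob=0.028304
DUUDD: Ā=25.9220, payoff=3.0920, prob=0.028304
UUUDD: Ā=45.2054, payoff=22.3754, prob=0.033359
DDDUD: Ā=14.6108, payoff=0.0000, prob=0.024016
UDDUD: Ā=25.4798, payoff=2.6498, prob=0.028304
DUDUD: Ā=22.9178, payoff=0.0878, prob=0.028304
UUDUD: Ā=39.9664, payoff=17.1364, prob=0.033359
DDUUD: Ā=20.8169, payoff=0.0000, prob=0.028304
UDUUD: Ā=36.3027, payoff=13.4727, prob=0.033359
DUUUD: Ā=33.7407, payoff=10.9107, prob=0.033359
UUUUD: Ā=58.8405, payoff=36.0105, prob=0.039316
DDDDU: Ā=13.1982, payoff=0.0000, prob=0.024016
UDDDU: Ā=23.0163, payoff=0.1863, prob=0.028304
DUDDU: Ā=20.4543, payoff=0.0000, prob=0.028304
UUDDU: Ā=35.6704, payoff=12.8404, prob=0.033359
DDUDU: Ā=18.3535, payoff=0.0000, prob=0.028304
UDUDU: Ā=32.0067, payoff=9.1767, prob=0.033359
DUUDU: Ā=29.4447, payoff=6.6147, prob=0.033359
UUUDU: Ā=51.3487, payoff=28.5187, prob=0.039316
DDDUU: Ā=16.6308, payoff=0.0000, prob=0.028304
UDDUU: Ā=29.0025, payoff=6.1725, prob=0.033359
DUDUU: Ā=26.4405, payoff=3.6105, prob=0.033359
UUDUU: Ā=46.1097, payoff=23.2797, prob=0.039316
DDUUU: Ā=24.3397, payoff=1.5097, prob=0.033359
UDUUU: Ā=42.4460, payoff=19.6160, prob=0.039316
DUUUU: Ā=39.8840, payoff=17.0540, prob=0.039316
UUUUU: Ā=69.5538, payoff=46.7238, prob=0.046336
Price = Σ prob·payoff / R^5 = 11.116290 / 2.011357 = 5.5268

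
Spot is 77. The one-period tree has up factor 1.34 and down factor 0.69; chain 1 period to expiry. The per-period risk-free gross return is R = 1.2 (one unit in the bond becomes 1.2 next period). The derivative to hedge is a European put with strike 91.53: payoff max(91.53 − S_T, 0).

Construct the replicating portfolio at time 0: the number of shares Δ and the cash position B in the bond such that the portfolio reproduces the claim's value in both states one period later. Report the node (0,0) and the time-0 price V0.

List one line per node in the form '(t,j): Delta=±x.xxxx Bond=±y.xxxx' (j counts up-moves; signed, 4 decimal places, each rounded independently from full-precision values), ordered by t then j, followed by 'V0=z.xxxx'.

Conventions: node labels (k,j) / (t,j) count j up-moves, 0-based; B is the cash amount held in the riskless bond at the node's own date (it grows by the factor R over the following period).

Since d<R<u, set p* = (R−d)/(u−d) = 0.7846; price each node as the discounted p*-expectation of its children.
At maturity the claim pays: V(1,0)=38.4000, V(1,1)=0.0000
Node (0,0) S=77.0000: V=(p*·0.0000+(1−p*)·38.4000)/1.2=6.8923; Δ=(0.0000−38.4000)/(103.1800−53.1300)=-0.7672; B=V−Δ·S=65.9692
Verification: the root portfolio costs Δ(0,0)·S0 + B(0,0) = 6.8923, matching V0.

(0,0): Delta=-0.7672 Bond=65.9692
V0=6.8923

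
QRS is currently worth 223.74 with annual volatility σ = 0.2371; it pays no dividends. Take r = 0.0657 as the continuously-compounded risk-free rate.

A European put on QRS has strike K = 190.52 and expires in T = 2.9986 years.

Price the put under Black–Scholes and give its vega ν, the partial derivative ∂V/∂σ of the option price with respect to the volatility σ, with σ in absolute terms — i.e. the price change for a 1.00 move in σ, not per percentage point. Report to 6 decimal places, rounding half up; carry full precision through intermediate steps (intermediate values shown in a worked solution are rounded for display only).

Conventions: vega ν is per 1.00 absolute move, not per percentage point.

σ√T = 0.2371·√2.9986 = 0.410573
d₁ = (ln(S/K) + (r+σ²/2)T) / (σ√T) = (ln(223.74/190.52) + (0.0657+0.2371²/2)·2.9986) / 0.410573 = (0.160727 + 0.281293) / 0.410573 = 1.076594
d₂ = d₁ − σ√T = 1.076594 − 0.410573 = 0.666020
e^{−rT} = 0.821184
N(−d₁) = 0.140831,  N(−d₂) = 0.252699
Put price V = K·e^{−rT}·N(−d₂) − S·N(−d₁) = 39.535268 − 31.509505 = 8.025763
φ(d₁) = (1/√(2π))·e^{−d₁²/2} = 0.223473
ν = S·φ(d₁)·√T = 86.581991

price = 8.025763
ν = 86.581991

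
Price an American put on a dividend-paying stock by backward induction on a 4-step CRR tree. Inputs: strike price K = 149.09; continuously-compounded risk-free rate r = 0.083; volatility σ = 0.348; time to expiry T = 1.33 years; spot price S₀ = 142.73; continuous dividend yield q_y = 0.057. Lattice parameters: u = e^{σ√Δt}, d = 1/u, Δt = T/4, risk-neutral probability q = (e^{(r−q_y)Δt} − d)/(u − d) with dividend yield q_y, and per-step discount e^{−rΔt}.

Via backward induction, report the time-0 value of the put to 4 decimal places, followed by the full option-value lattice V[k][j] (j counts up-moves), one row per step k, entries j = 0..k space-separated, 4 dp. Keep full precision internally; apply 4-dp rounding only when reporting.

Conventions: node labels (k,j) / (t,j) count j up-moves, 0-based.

Δt=0.33250  u=1.22222  d=0.81819  q=0.47149  discount=0.97278
step 4 (expiry): payoffs max(K−S,0) = 85.1280 53.5427 6.3600 0.0000 0.0000
k=3: (k=3,j=0): S=78.1754, K−S=70.9146, hold=68.3240 ⇒ V=70.9146 exercise | (k=3,j=1): S=116.7796, K−S=32.3104, hold=30.4446 ⇒ V=32.3104 exercise | (k=3,j=2): S=174.4471, K−S=0.0000, hold=3.2698 ⇒ V=3.2698 continue | (k=3,j=3): S=260.5916, K−S=0.0000, hold=0.0000 ⇒ V=0.0000 continue
k=2: (k=2,j=0): S=95.5473, K−S=53.5427, hold=51.2782 ⇒ V=53.5427 exercise | (k=2,j=1): S=142.7300, K−S=6.3600, hold=18.1113 ⇒ V=18.1113 continue | (k=2,j=2): S=213.2122, K−S=0.0000, hold=1.6811 ⇒ V=1.6811 continue
k=1: (k=1,j=0): S=116.7796, K−S=32.3104, hold=35.8344 ⇒ V=35.8344 continue | (k=1,j=1): S=174.4471, K−S=0.0000, hold=10.0825 ⇒ V=10.0825 continue
k=0: (k=0,j=0): S=142.7300, K−S=6.3600, hold=23.0477 ⇒ V=23.0477 continue

price = 23.0477
tree:
23.0477
35.8344 10.0825
53.5427 18.1113 1.6811
70.9146 32.3104 3.2698 0.0000
85.1280 53.5427 6.3600 0.0000 0.0000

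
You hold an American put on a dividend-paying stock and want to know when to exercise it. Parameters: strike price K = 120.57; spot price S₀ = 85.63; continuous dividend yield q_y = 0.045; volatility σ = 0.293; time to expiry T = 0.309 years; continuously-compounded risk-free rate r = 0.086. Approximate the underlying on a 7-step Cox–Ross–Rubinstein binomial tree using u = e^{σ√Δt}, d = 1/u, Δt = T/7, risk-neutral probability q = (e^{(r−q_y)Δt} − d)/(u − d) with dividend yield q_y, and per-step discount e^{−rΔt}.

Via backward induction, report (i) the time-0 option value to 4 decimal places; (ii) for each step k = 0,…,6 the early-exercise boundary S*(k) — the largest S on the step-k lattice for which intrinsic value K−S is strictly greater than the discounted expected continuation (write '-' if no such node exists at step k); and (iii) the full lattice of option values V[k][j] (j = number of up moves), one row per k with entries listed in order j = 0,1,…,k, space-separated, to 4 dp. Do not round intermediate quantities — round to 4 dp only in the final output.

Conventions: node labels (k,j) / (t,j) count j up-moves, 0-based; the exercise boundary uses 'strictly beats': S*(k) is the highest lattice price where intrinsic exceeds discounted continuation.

params: Δt=0.04414 u=1.06349 d=0.94030 q=0.49932 e^(-rΔt)=0.99621
t_7 payoffs: 64.9181 57.6266 49.3797 40.0524 29.5030 17.5714 4.0765 0.0000
t_6: node(6,0) S=59.1855 payoff=61.3845 vs cont=61.0451 → 61.3845 [stop]  node(6,1) S=66.9400 payoff=53.6300 vs cont=53.3060 → 53.6300 [stop]  node(6,2) S=75.7104 payoff=44.8596 vs cont=44.5530 → 44.8596 [stop]  node(6,3) S=85.6300 payoff=34.9400 vs cont=34.6531 → 34.9400 [stop]  node(6,4) S=96.8492 payoff=23.7208 vs cont=23.4561 → 23.7208 [stop]  node(6,5) S=109.5384 payoff=11.0316 vs cont=10.7921 → 11.0316 [stop]  node(6,6) S=123.8901 payoff=0.0000 vs cont=2.0333 → 2.0333 [wait]  ⇒ S*(6)=109.5384
t_5: node(5,0) S=62.9434 payoff=57.6266 vs cont=57.2946 → 57.6266 [stop]  node(5,1) S=71.1903 payoff=49.3797 vs cont=49.0642 → 49.3797 [stop]  node(5,2) S=80.5176 payoff=40.0524 vs cont=39.7553 → 40.0524 [stop]  node(5,3) S=91.0670 payoff=29.5030 vs cont=29.2269 → 29.5030 [stop]  node(5,4) S=102.9986 payoff=17.5714 vs cont=17.3189 → 17.5714 [stop]  node(5,5) S=116.4935 payoff=4.0765 vs cont=6.5138 → 6.5138 [wait]  ⇒ S*(5)=102.9986
t_4: node(4,0) S=66.9400 payoff=53.6300 vs cont=53.3060 → 53.6300 [stop]  node(4,1) S=75.7104 payoff=44.8596 vs cont=44.5530 → 44.8596 [stop]  node(4,2) S=85.6300 payoff=34.9400 vs cont=34.6531 → 34.9400 [stop]  node(4,3) S=96.8492 payoff=23.7208 vs cont=23.4561 → 23.7208 [stop]  node(4,4) S=109.5384 payoff=11.0316 vs cont=12.0045 → 12.0045 [wait]  ⇒ S*(4)=96.8492
t_3: node(3,0) S=71.1903 payoff=49.3797 vs cont=49.0642 → 49.3797 [stop]  node(3,1) S=80.5176 payoff=40.0524 vs cont=39.7553 → 40.0524 [stop]  node(3,2) S=91.0670 payoff=29.5030 vs cont=29.2269 → 29.5030 [stop]  node(3,3) S=102.9986 payoff=17.5714 vs cont=17.8029 → 17.8029 [wait]  ⇒ S*(3)=91.0670
t_2: node(2,0) S=75.7104 payoff=44.8596 vs cont=44.5530 → 44.8596 [stop]  node(2,1) S=85.6300 payoff=34.9400 vs cont=34.6531 → 34.9400 [stop]  node(2,2) S=96.8492 payoff=23.7208 vs cont=23.5713 → 23.7208 [stop]  ⇒ S*(2)=96.8492
t_1: node(1,0) S=80.5176 payoff=40.0524 vs cont=39.7553 → 40.0524 [stop]  node(1,1) S=91.0670 payoff=29.5030 vs cont=29.2269 → 29.5030 [stop]  ⇒ S*(1)=91.0670
t_0: node(0,0) S=85.6300 payoff=34.9400 vs cont=34.6531 → 34.9400 [stop]  ⇒ S*(0)=85.6300

price = 34.9400
boundary = 85.6300 91.0670 96.8492 91.0670 96.8492 102.9986 109.5384
tree:
34.9400
40.0524 29.5030
44.8596 34.9400 23.7208
49.3797 40.0524 29.5030 17.8029
53.6300 44.8596 34.9400 23.7208 12.0045
57.6266 49.3797 40.0524 29.5030 17.5714 6.5138
61.3845 53.6300 44.8596 34.9400 23.7208 11.0316 2.0333
64.9181 57.6266 49.3797 40.0524 29.5030 17.5714 4.0765 0.0000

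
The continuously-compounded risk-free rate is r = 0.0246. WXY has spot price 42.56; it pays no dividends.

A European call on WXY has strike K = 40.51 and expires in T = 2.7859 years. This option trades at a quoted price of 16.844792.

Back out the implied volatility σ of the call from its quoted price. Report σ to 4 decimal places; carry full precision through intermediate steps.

At σ = 0.5563 the Black–Scholes value reproduces the quote:
σ√T = 0.5563·√2.7859 = 0.928521
d₁ = (ln(S/K) + (r+σ²/2)T) / (σ√T) = (ln(42.56/40.51) + (0.0246+0.5563²/2)·2.7859) / 0.928521 = (0.049366 + 0.499609) / 0.928521 = 0.591236
d₂ = d₁ − σ√T = 0.591236 − 0.928521 = -0.337285
e^{−rT} = 0.933763
N(d₁) = 0.722819,  N(d₂) = 0.367951
V = S·N(d₁) − K·e^{−rT}·N(d₂) = 30.763167 − 13.918374 = 16.844792 (matching the quote); vega is positive throughout, so no other σ reproduces this price

sigma = 0.5563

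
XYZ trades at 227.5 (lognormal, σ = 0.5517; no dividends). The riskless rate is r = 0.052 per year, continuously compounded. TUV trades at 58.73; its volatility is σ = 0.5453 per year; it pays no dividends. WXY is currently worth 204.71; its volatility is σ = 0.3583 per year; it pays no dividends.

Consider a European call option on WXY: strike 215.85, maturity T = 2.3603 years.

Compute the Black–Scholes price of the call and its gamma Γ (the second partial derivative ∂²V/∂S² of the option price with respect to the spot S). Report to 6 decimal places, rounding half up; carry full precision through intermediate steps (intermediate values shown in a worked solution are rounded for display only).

price = 50.129294
Γ = 0.003266

σ√T = 0.3583·√2.3603 = 0.550466
d₁ = (ln(S/K) + (r+σ²/2)T) / (σ√T) = (ln(204.71/215.85) + (0.052+0.3583²/2)·2.3603) / 0.550466 = (-0.052989 + 0.274242) / 0.550466 = 0.401937
d₂ = d₁ − σ√T = 0.401937 − 0.550466 = -0.148529
e^{−rT} = 0.884497
N(d₁) = 0.656135,  N(d₂) = 0.440963
Call price V = S·N(d₁) − K·e^{−rT}·N(d₂) = 134.317350 − 84.188056 = 50.129294
φ(d₁) = (1/√(2π))·e^{−d₁²/2} = 0.367984
Γ = φ(d₁) / (S·σ·√T) = 0.003266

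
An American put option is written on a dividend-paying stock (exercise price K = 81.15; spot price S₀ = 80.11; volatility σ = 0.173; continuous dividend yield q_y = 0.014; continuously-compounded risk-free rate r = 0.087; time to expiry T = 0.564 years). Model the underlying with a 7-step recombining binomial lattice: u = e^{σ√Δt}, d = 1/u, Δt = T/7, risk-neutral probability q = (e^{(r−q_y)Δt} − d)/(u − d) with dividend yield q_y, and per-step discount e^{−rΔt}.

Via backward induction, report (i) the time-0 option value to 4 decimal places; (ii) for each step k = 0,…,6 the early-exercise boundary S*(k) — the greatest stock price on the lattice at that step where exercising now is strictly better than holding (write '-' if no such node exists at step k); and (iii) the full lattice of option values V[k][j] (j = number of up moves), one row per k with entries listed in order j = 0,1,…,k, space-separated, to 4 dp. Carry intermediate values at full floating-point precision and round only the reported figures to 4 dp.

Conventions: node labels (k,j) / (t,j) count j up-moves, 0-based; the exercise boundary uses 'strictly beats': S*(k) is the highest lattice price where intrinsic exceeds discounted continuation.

params: Δt=0.08057 u=1.05033 d=0.95208 q=0.54777 e^(-rΔt)=0.99301
t_7 payoffs: 24.3431 18.4808 12.0136 4.8789 0.0000 0.0000 0.0000 0.0000
t_6: node(6,0) S=59.6661 payoff=21.4839 vs cont=20.9844 → 21.4839 [stop]  node(6,1) S=65.8234 payoff=15.3266 vs cont=14.8339 → 15.3266 [stop]  node(6,2) S=72.6162 payoff=8.5338 vs cont=8.0488 → 8.5338 [stop]  node(6,3) S=80.1100 payoff=1.0400 vs cont=2.1910 → 2.1910 [wait]  node(6,4) S=88.3771 payoff=0.0000 vs cont=0.0000 → 0.0000 [wait]  node(6,5) S=97.4974 payoff=0.0000 vs cont=0.0000 → 0.0000 [wait]  node(6,6) S=107.5588 payoff=0.0000 vs cont=0.0000 → 0.0000 [wait]  ⇒ S*(6)=72.6162
t_5: node(5,0) S=62.6692 payoff=18.4808 vs cont=17.9846 → 18.4808 [stop]  node(5,1) S=69.1364 payoff=12.0136 vs cont=11.5246 → 12.0136 [stop]  node(5,2) S=76.2711 payoff=4.8789 vs cont=5.0241 → 5.0241 [wait]  node(5,3) S=84.1421 payoff=0.0000 vs cont=0.9839 → 0.9839 [wait]  node(5,4) S=92.8253 payoff=0.0000 vs cont=0.0000 → 0.0000 [wait]  node(5,5) S=102.4046 payoff=0.0000 vs cont=0.0000 → 0.0000 [wait]  ⇒ S*(5)=69.1364
t_4: node(4,0) S=65.8234 payoff=15.3266 vs cont=14.8339 → 15.3266 [stop]  node(4,1) S=72.6162 payoff=8.5338 vs cont=8.1278 → 8.5338 [stop]  node(4,2) S=80.1100 payoff=1.0400 vs cont=2.7914 → 2.7914 [wait]  node(4,3) S=88.3771 payoff=0.0000 vs cont=0.4419 → 0.4419 [wait]  node(4,4) S=97.4974 payoff=0.0000 vs cont=0.0000 → 0.0000 [wait]  ⇒ S*(4)=72.6162
t_3: node(3,0) S=69.1364 payoff=12.0136 vs cont=11.5246 → 12.0136 [stop]  node(3,1) S=76.2711 payoff=4.8789 vs cont=5.3507 → 5.3507 [wait]  node(3,2) S=84.1421 payoff=0.0000 vs cont=1.4939 → 1.4939 [wait]  node(3,3) S=92.8253 payoff=0.0000 vs cont=0.1984 → 0.1984 [wait]  ⇒ S*(3)=69.1364
t_2: node(2,0) S=72.6162 payoff=8.5338 vs cont=8.3054 → 8.5338 [stop]  node(2,1) S=80.1100 payoff=1.0400 vs cont=3.2154 → 3.2154 [wait]  node(2,2) S=88.3771 payoff=0.0000 vs cont=0.7788 → 0.7788 [wait]  ⇒ S*(2)=72.6162
t_1: node(1,0) S=76.2711 payoff=4.8789 vs cont=5.5813 → 5.5813 [wait]  node(1,1) S=84.1421 payoff=0.0000 vs cont=1.8676 → 1.8676 [wait]  ⇒ S*(1)=-
t_0: node(0,0) S=80.1100 payoff=1.0400 vs cont=3.5223 → 3.5223 [wait]  ⇒ S*(0)=-

price = 3.5223
boundary = - - 72.6162 69.1364 72.6162 69.1364 72.6162
tree:
3.5223
5.5813 1.8676
8.5338 3.2154 0.7788
12.0136 5.3507 1.4939 0.1984
15.3266 8.5338 2.7914 0.4419 0.0000
18.4808 12.0136 5.0241 0.9839 0.0000 0.0000
21.4839 15.3266 8.5338 2.1910 0.0000 0.0000 0.0000
24.3431 18.4808 12.0136 4.8789 0.0000 0.0000 0.0000 0.0000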